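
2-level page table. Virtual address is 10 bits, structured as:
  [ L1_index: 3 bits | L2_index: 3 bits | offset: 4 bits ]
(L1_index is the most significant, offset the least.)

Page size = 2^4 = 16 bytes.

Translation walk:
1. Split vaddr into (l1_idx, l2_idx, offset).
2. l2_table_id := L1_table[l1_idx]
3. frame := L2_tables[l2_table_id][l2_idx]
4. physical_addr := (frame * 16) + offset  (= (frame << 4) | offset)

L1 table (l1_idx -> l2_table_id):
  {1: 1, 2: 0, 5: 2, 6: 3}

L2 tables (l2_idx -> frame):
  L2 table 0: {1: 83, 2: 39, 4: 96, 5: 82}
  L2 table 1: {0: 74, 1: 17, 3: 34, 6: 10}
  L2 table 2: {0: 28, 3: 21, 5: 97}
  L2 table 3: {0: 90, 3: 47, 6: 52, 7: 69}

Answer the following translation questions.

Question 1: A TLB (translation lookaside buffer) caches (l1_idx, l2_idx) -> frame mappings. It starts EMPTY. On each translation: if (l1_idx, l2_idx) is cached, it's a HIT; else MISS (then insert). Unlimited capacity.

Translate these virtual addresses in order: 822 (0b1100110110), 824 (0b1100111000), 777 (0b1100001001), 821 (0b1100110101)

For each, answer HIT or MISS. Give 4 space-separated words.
Answer: MISS HIT MISS HIT

Derivation:
vaddr=822: (6,3) not in TLB -> MISS, insert
vaddr=824: (6,3) in TLB -> HIT
vaddr=777: (6,0) not in TLB -> MISS, insert
vaddr=821: (6,3) in TLB -> HIT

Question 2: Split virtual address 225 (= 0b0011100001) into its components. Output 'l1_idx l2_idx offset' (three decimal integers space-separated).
Answer: 1 6 1

Derivation:
vaddr = 225 = 0b0011100001
  top 3 bits -> l1_idx = 1
  next 3 bits -> l2_idx = 6
  bottom 4 bits -> offset = 1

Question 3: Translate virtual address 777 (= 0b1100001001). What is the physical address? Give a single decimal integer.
vaddr = 777 = 0b1100001001
Split: l1_idx=6, l2_idx=0, offset=9
L1[6] = 3
L2[3][0] = 90
paddr = 90 * 16 + 9 = 1449

Answer: 1449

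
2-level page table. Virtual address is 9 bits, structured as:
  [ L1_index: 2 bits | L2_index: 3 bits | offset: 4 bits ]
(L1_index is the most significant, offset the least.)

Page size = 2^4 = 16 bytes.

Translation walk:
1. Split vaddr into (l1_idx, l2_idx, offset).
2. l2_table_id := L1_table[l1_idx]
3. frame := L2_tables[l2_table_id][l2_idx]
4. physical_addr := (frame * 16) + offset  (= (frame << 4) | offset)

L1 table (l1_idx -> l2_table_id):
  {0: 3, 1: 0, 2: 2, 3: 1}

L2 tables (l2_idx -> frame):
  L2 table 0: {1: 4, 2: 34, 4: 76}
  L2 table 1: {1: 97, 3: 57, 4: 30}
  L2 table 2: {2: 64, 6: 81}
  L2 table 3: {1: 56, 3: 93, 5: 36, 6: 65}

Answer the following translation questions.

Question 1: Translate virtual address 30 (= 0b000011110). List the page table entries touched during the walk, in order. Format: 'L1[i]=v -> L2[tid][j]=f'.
Answer: L1[0]=3 -> L2[3][1]=56

Derivation:
vaddr = 30 = 0b000011110
Split: l1_idx=0, l2_idx=1, offset=14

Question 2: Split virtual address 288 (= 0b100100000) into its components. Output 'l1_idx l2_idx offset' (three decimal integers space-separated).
Answer: 2 2 0

Derivation:
vaddr = 288 = 0b100100000
  top 2 bits -> l1_idx = 2
  next 3 bits -> l2_idx = 2
  bottom 4 bits -> offset = 0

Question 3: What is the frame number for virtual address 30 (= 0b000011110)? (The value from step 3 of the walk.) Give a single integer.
Answer: 56

Derivation:
vaddr = 30: l1_idx=0, l2_idx=1
L1[0] = 3; L2[3][1] = 56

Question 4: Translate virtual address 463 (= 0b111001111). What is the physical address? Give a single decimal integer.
vaddr = 463 = 0b111001111
Split: l1_idx=3, l2_idx=4, offset=15
L1[3] = 1
L2[1][4] = 30
paddr = 30 * 16 + 15 = 495

Answer: 495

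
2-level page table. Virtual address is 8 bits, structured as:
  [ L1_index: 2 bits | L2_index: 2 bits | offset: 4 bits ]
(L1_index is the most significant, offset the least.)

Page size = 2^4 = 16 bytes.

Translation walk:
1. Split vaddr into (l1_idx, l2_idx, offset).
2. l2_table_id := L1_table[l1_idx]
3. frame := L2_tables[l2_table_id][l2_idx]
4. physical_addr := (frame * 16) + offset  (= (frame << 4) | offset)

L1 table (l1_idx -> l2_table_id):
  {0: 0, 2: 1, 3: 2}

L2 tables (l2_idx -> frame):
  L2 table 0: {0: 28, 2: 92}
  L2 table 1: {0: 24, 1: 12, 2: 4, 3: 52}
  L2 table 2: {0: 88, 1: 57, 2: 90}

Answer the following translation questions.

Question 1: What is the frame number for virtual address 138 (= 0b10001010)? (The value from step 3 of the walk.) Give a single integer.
Answer: 24

Derivation:
vaddr = 138: l1_idx=2, l2_idx=0
L1[2] = 1; L2[1][0] = 24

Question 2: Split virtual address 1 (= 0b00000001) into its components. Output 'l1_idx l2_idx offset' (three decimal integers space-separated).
vaddr = 1 = 0b00000001
  top 2 bits -> l1_idx = 0
  next 2 bits -> l2_idx = 0
  bottom 4 bits -> offset = 1

Answer: 0 0 1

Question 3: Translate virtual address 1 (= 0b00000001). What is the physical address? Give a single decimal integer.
vaddr = 1 = 0b00000001
Split: l1_idx=0, l2_idx=0, offset=1
L1[0] = 0
L2[0][0] = 28
paddr = 28 * 16 + 1 = 449

Answer: 449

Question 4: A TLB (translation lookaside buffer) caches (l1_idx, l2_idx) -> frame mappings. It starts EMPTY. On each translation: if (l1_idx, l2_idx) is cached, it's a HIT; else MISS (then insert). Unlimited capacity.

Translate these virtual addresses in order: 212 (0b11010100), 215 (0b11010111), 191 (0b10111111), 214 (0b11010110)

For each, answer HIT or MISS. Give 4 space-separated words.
vaddr=212: (3,1) not in TLB -> MISS, insert
vaddr=215: (3,1) in TLB -> HIT
vaddr=191: (2,3) not in TLB -> MISS, insert
vaddr=214: (3,1) in TLB -> HIT

Answer: MISS HIT MISS HIT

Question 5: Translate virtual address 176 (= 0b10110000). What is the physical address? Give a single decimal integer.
vaddr = 176 = 0b10110000
Split: l1_idx=2, l2_idx=3, offset=0
L1[2] = 1
L2[1][3] = 52
paddr = 52 * 16 + 0 = 832

Answer: 832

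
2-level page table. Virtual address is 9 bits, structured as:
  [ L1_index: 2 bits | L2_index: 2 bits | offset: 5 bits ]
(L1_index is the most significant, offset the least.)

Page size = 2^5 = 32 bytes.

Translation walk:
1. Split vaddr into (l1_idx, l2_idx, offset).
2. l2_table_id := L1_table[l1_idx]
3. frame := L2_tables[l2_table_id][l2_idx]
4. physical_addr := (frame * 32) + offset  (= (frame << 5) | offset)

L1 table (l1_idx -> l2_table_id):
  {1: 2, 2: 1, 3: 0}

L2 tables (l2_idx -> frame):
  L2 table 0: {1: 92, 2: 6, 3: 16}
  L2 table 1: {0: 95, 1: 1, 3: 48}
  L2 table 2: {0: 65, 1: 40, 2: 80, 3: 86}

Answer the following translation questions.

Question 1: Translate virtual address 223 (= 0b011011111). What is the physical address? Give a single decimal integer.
vaddr = 223 = 0b011011111
Split: l1_idx=1, l2_idx=2, offset=31
L1[1] = 2
L2[2][2] = 80
paddr = 80 * 32 + 31 = 2591

Answer: 2591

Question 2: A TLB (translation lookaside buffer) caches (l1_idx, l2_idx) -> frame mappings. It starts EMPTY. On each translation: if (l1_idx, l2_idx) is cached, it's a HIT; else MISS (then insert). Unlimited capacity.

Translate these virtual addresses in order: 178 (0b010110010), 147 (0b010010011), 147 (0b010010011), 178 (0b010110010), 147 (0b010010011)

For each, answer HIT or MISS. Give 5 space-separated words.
vaddr=178: (1,1) not in TLB -> MISS, insert
vaddr=147: (1,0) not in TLB -> MISS, insert
vaddr=147: (1,0) in TLB -> HIT
vaddr=178: (1,1) in TLB -> HIT
vaddr=147: (1,0) in TLB -> HIT

Answer: MISS MISS HIT HIT HIT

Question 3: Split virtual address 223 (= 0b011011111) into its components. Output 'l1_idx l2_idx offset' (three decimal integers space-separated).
Answer: 1 2 31

Derivation:
vaddr = 223 = 0b011011111
  top 2 bits -> l1_idx = 1
  next 2 bits -> l2_idx = 2
  bottom 5 bits -> offset = 31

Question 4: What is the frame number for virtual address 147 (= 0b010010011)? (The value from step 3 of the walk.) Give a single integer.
vaddr = 147: l1_idx=1, l2_idx=0
L1[1] = 2; L2[2][0] = 65

Answer: 65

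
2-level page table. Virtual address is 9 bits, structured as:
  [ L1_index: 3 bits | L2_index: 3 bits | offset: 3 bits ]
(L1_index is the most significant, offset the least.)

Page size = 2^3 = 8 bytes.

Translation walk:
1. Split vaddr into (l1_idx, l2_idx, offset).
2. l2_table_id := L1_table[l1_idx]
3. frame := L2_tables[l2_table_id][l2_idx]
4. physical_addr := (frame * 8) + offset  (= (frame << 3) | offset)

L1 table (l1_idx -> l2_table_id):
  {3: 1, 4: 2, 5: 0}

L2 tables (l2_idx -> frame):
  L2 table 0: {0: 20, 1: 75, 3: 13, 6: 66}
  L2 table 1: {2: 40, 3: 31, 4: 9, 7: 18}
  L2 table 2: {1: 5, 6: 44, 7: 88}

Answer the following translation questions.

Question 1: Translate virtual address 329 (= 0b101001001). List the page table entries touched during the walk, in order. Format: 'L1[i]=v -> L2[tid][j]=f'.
Answer: L1[5]=0 -> L2[0][1]=75

Derivation:
vaddr = 329 = 0b101001001
Split: l1_idx=5, l2_idx=1, offset=1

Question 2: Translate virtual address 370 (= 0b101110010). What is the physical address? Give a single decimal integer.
Answer: 530

Derivation:
vaddr = 370 = 0b101110010
Split: l1_idx=5, l2_idx=6, offset=2
L1[5] = 0
L2[0][6] = 66
paddr = 66 * 8 + 2 = 530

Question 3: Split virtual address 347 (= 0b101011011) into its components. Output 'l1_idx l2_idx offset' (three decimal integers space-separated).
vaddr = 347 = 0b101011011
  top 3 bits -> l1_idx = 5
  next 3 bits -> l2_idx = 3
  bottom 3 bits -> offset = 3

Answer: 5 3 3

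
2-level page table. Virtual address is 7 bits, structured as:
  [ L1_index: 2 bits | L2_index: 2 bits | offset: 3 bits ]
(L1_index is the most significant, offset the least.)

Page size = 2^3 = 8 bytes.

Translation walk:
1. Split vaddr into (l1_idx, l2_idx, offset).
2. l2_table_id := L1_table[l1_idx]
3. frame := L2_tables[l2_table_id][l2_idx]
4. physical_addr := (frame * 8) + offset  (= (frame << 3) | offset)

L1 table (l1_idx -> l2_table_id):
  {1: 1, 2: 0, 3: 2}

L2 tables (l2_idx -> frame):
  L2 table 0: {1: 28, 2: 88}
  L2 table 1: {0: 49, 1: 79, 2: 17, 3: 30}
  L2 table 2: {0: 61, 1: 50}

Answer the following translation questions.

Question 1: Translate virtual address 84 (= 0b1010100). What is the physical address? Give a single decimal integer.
vaddr = 84 = 0b1010100
Split: l1_idx=2, l2_idx=2, offset=4
L1[2] = 0
L2[0][2] = 88
paddr = 88 * 8 + 4 = 708

Answer: 708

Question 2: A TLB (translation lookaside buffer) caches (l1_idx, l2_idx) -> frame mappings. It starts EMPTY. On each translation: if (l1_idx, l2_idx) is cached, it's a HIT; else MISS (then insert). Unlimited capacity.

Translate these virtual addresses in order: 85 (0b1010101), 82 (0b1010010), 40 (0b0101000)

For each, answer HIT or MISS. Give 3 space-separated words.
Answer: MISS HIT MISS

Derivation:
vaddr=85: (2,2) not in TLB -> MISS, insert
vaddr=82: (2,2) in TLB -> HIT
vaddr=40: (1,1) not in TLB -> MISS, insert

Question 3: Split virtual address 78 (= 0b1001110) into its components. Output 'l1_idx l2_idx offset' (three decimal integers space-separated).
vaddr = 78 = 0b1001110
  top 2 bits -> l1_idx = 2
  next 2 bits -> l2_idx = 1
  bottom 3 bits -> offset = 6

Answer: 2 1 6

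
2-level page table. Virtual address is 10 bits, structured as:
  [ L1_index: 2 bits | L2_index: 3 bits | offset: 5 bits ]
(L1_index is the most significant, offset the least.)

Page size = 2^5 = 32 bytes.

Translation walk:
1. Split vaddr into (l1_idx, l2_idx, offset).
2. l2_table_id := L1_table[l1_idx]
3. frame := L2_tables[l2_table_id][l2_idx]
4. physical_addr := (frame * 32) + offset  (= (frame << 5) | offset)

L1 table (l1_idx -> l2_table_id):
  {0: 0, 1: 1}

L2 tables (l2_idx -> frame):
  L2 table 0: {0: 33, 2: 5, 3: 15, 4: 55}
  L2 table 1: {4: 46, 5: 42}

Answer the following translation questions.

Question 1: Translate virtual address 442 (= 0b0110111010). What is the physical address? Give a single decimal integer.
Answer: 1370

Derivation:
vaddr = 442 = 0b0110111010
Split: l1_idx=1, l2_idx=5, offset=26
L1[1] = 1
L2[1][5] = 42
paddr = 42 * 32 + 26 = 1370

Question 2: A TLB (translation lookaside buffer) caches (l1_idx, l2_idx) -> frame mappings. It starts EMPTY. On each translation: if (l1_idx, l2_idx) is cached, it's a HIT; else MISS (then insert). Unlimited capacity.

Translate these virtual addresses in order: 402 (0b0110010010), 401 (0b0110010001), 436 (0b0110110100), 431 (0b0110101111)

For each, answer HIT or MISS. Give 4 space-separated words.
Answer: MISS HIT MISS HIT

Derivation:
vaddr=402: (1,4) not in TLB -> MISS, insert
vaddr=401: (1,4) in TLB -> HIT
vaddr=436: (1,5) not in TLB -> MISS, insert
vaddr=431: (1,5) in TLB -> HIT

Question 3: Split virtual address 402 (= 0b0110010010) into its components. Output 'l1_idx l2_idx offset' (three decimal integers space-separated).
vaddr = 402 = 0b0110010010
  top 2 bits -> l1_idx = 1
  next 3 bits -> l2_idx = 4
  bottom 5 bits -> offset = 18

Answer: 1 4 18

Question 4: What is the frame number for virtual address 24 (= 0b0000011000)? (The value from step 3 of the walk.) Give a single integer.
Answer: 33

Derivation:
vaddr = 24: l1_idx=0, l2_idx=0
L1[0] = 0; L2[0][0] = 33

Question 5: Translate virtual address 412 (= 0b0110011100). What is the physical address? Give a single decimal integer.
vaddr = 412 = 0b0110011100
Split: l1_idx=1, l2_idx=4, offset=28
L1[1] = 1
L2[1][4] = 46
paddr = 46 * 32 + 28 = 1500

Answer: 1500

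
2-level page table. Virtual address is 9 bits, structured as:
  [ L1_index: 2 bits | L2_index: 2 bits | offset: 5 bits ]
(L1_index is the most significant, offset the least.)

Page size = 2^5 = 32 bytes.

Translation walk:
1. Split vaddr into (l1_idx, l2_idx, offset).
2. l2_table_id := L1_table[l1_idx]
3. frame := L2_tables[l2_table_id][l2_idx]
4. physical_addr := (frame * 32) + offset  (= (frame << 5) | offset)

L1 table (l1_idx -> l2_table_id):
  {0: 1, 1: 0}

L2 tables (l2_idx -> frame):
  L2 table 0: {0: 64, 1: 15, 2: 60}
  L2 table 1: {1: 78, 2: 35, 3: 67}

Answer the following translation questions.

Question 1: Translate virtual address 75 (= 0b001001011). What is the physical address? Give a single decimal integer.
vaddr = 75 = 0b001001011
Split: l1_idx=0, l2_idx=2, offset=11
L1[0] = 1
L2[1][2] = 35
paddr = 35 * 32 + 11 = 1131

Answer: 1131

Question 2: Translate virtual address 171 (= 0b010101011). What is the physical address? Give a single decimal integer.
vaddr = 171 = 0b010101011
Split: l1_idx=1, l2_idx=1, offset=11
L1[1] = 0
L2[0][1] = 15
paddr = 15 * 32 + 11 = 491

Answer: 491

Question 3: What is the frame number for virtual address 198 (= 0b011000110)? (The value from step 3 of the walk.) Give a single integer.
Answer: 60

Derivation:
vaddr = 198: l1_idx=1, l2_idx=2
L1[1] = 0; L2[0][2] = 60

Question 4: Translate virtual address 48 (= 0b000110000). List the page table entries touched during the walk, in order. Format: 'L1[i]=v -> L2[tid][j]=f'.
vaddr = 48 = 0b000110000
Split: l1_idx=0, l2_idx=1, offset=16

Answer: L1[0]=1 -> L2[1][1]=78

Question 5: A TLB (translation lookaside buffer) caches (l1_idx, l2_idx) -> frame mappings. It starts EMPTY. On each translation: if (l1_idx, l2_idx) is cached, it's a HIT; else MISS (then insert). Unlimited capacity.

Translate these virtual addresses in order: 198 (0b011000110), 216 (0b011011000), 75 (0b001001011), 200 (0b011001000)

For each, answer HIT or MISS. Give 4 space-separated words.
Answer: MISS HIT MISS HIT

Derivation:
vaddr=198: (1,2) not in TLB -> MISS, insert
vaddr=216: (1,2) in TLB -> HIT
vaddr=75: (0,2) not in TLB -> MISS, insert
vaddr=200: (1,2) in TLB -> HIT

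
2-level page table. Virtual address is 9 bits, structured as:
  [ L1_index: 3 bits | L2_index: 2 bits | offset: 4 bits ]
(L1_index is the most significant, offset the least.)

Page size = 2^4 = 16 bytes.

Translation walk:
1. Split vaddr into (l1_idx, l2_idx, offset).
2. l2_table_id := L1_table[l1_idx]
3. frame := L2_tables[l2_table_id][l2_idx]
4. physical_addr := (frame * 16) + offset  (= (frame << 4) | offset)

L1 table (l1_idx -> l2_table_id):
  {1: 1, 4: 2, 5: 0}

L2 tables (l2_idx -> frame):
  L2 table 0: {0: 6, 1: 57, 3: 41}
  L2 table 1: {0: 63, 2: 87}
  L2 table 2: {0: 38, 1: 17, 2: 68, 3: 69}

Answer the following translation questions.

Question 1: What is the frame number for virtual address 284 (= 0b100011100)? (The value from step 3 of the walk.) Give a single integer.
vaddr = 284: l1_idx=4, l2_idx=1
L1[4] = 2; L2[2][1] = 17

Answer: 17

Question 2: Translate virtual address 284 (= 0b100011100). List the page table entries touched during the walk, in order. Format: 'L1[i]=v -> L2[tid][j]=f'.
Answer: L1[4]=2 -> L2[2][1]=17

Derivation:
vaddr = 284 = 0b100011100
Split: l1_idx=4, l2_idx=1, offset=12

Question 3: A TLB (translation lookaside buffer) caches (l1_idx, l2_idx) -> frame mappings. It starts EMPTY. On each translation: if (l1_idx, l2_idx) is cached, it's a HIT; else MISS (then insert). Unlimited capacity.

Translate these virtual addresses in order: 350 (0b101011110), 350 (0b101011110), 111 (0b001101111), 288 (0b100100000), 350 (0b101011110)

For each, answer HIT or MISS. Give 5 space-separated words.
Answer: MISS HIT MISS MISS HIT

Derivation:
vaddr=350: (5,1) not in TLB -> MISS, insert
vaddr=350: (5,1) in TLB -> HIT
vaddr=111: (1,2) not in TLB -> MISS, insert
vaddr=288: (4,2) not in TLB -> MISS, insert
vaddr=350: (5,1) in TLB -> HIT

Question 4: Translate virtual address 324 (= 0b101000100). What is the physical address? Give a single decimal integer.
vaddr = 324 = 0b101000100
Split: l1_idx=5, l2_idx=0, offset=4
L1[5] = 0
L2[0][0] = 6
paddr = 6 * 16 + 4 = 100

Answer: 100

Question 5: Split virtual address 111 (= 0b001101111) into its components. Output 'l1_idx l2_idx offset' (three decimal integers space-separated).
Answer: 1 2 15

Derivation:
vaddr = 111 = 0b001101111
  top 3 bits -> l1_idx = 1
  next 2 bits -> l2_idx = 2
  bottom 4 bits -> offset = 15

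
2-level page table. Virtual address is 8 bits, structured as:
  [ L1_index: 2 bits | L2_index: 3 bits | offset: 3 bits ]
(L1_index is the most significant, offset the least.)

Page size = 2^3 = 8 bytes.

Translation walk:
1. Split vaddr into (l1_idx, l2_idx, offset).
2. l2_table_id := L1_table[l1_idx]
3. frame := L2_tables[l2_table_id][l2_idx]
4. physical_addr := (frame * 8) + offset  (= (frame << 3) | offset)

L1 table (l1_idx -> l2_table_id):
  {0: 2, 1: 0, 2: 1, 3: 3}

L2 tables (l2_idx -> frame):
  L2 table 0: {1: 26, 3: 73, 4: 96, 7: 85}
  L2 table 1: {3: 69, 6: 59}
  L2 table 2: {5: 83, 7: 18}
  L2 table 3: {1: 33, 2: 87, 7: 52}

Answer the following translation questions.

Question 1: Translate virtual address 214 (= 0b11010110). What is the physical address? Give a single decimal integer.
vaddr = 214 = 0b11010110
Split: l1_idx=3, l2_idx=2, offset=6
L1[3] = 3
L2[3][2] = 87
paddr = 87 * 8 + 6 = 702

Answer: 702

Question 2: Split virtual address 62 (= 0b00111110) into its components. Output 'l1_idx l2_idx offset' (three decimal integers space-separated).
Answer: 0 7 6

Derivation:
vaddr = 62 = 0b00111110
  top 2 bits -> l1_idx = 0
  next 3 bits -> l2_idx = 7
  bottom 3 bits -> offset = 6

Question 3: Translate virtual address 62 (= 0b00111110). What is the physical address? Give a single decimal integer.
vaddr = 62 = 0b00111110
Split: l1_idx=0, l2_idx=7, offset=6
L1[0] = 2
L2[2][7] = 18
paddr = 18 * 8 + 6 = 150

Answer: 150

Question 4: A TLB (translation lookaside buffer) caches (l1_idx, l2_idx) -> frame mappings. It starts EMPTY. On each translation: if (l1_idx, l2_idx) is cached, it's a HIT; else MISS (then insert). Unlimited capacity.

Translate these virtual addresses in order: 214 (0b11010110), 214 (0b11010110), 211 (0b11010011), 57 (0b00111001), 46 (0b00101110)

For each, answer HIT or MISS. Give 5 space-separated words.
vaddr=214: (3,2) not in TLB -> MISS, insert
vaddr=214: (3,2) in TLB -> HIT
vaddr=211: (3,2) in TLB -> HIT
vaddr=57: (0,7) not in TLB -> MISS, insert
vaddr=46: (0,5) not in TLB -> MISS, insert

Answer: MISS HIT HIT MISS MISS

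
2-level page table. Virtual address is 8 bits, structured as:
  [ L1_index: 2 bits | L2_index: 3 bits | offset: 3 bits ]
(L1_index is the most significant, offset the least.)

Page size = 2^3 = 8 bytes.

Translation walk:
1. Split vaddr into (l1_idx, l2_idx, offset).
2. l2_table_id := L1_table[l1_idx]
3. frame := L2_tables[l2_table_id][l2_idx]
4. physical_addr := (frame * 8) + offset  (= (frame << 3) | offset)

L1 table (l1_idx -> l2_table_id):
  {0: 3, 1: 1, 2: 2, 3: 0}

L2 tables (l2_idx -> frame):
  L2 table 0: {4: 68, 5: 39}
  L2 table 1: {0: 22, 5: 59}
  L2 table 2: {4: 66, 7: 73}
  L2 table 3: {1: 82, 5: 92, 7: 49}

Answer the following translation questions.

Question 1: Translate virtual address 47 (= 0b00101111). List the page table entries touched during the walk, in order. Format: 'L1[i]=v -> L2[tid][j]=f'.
Answer: L1[0]=3 -> L2[3][5]=92

Derivation:
vaddr = 47 = 0b00101111
Split: l1_idx=0, l2_idx=5, offset=7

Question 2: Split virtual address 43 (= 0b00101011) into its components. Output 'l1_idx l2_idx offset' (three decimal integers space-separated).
vaddr = 43 = 0b00101011
  top 2 bits -> l1_idx = 0
  next 3 bits -> l2_idx = 5
  bottom 3 bits -> offset = 3

Answer: 0 5 3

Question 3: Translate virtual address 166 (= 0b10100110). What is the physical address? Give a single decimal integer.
vaddr = 166 = 0b10100110
Split: l1_idx=2, l2_idx=4, offset=6
L1[2] = 2
L2[2][4] = 66
paddr = 66 * 8 + 6 = 534

Answer: 534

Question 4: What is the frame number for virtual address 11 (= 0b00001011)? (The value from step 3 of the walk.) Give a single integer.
vaddr = 11: l1_idx=0, l2_idx=1
L1[0] = 3; L2[3][1] = 82

Answer: 82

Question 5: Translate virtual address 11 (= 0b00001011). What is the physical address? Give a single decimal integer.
vaddr = 11 = 0b00001011
Split: l1_idx=0, l2_idx=1, offset=3
L1[0] = 3
L2[3][1] = 82
paddr = 82 * 8 + 3 = 659

Answer: 659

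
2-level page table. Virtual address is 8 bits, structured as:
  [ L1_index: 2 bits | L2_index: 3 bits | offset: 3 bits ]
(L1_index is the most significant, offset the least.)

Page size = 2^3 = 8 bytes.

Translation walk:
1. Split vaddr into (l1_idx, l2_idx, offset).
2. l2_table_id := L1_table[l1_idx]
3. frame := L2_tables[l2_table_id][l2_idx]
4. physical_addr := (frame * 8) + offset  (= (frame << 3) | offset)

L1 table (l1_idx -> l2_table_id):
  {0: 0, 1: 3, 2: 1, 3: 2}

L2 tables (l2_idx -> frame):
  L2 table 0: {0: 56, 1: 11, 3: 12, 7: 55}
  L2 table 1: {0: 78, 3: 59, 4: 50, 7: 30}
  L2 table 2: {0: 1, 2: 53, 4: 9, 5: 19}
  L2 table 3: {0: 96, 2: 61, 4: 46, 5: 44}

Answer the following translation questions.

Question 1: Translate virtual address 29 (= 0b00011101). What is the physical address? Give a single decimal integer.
vaddr = 29 = 0b00011101
Split: l1_idx=0, l2_idx=3, offset=5
L1[0] = 0
L2[0][3] = 12
paddr = 12 * 8 + 5 = 101

Answer: 101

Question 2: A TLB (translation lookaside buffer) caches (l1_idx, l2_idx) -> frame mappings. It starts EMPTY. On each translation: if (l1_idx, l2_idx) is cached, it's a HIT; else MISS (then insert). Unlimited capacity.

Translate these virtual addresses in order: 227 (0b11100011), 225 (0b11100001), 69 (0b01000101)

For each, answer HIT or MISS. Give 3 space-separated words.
Answer: MISS HIT MISS

Derivation:
vaddr=227: (3,4) not in TLB -> MISS, insert
vaddr=225: (3,4) in TLB -> HIT
vaddr=69: (1,0) not in TLB -> MISS, insert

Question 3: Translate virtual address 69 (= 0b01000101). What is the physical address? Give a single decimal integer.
vaddr = 69 = 0b01000101
Split: l1_idx=1, l2_idx=0, offset=5
L1[1] = 3
L2[3][0] = 96
paddr = 96 * 8 + 5 = 773

Answer: 773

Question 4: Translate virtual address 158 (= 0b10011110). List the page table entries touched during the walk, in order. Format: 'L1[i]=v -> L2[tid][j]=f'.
Answer: L1[2]=1 -> L2[1][3]=59

Derivation:
vaddr = 158 = 0b10011110
Split: l1_idx=2, l2_idx=3, offset=6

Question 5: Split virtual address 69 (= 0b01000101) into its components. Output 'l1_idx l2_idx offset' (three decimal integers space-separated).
vaddr = 69 = 0b01000101
  top 2 bits -> l1_idx = 1
  next 3 bits -> l2_idx = 0
  bottom 3 bits -> offset = 5

Answer: 1 0 5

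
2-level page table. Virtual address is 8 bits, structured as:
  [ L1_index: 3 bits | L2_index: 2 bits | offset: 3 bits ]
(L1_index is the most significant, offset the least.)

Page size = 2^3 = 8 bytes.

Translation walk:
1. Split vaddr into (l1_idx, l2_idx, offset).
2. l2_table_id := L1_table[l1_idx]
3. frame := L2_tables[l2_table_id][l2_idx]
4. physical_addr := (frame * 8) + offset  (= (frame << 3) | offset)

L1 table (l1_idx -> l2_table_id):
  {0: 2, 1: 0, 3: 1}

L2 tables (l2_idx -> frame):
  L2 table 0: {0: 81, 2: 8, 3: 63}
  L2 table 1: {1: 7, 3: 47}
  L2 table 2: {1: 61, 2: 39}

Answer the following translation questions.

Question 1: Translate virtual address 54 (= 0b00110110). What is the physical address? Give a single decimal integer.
Answer: 70

Derivation:
vaddr = 54 = 0b00110110
Split: l1_idx=1, l2_idx=2, offset=6
L1[1] = 0
L2[0][2] = 8
paddr = 8 * 8 + 6 = 70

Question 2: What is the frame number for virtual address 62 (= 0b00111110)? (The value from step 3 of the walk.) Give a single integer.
vaddr = 62: l1_idx=1, l2_idx=3
L1[1] = 0; L2[0][3] = 63

Answer: 63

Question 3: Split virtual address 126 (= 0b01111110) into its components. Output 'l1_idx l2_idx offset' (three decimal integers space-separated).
Answer: 3 3 6

Derivation:
vaddr = 126 = 0b01111110
  top 3 bits -> l1_idx = 3
  next 2 bits -> l2_idx = 3
  bottom 3 bits -> offset = 6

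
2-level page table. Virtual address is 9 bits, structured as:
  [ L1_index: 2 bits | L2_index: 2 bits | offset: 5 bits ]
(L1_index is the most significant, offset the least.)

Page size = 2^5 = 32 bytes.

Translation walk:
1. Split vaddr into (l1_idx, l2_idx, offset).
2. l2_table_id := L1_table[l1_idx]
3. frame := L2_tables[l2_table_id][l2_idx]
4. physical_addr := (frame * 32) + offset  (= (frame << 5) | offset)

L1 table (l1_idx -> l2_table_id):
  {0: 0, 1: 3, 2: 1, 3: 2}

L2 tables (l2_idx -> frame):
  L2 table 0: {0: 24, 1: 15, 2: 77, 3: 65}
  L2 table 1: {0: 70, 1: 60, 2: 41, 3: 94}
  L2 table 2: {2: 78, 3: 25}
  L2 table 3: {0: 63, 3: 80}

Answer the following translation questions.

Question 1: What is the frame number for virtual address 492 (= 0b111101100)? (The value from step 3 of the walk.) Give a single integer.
Answer: 25

Derivation:
vaddr = 492: l1_idx=3, l2_idx=3
L1[3] = 2; L2[2][3] = 25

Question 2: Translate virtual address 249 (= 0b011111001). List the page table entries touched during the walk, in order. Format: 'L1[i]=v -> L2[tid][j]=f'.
vaddr = 249 = 0b011111001
Split: l1_idx=1, l2_idx=3, offset=25

Answer: L1[1]=3 -> L2[3][3]=80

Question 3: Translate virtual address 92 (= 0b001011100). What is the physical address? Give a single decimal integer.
Answer: 2492

Derivation:
vaddr = 92 = 0b001011100
Split: l1_idx=0, l2_idx=2, offset=28
L1[0] = 0
L2[0][2] = 77
paddr = 77 * 32 + 28 = 2492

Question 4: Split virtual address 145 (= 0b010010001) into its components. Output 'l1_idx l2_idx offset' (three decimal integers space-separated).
Answer: 1 0 17

Derivation:
vaddr = 145 = 0b010010001
  top 2 bits -> l1_idx = 1
  next 2 bits -> l2_idx = 0
  bottom 5 bits -> offset = 17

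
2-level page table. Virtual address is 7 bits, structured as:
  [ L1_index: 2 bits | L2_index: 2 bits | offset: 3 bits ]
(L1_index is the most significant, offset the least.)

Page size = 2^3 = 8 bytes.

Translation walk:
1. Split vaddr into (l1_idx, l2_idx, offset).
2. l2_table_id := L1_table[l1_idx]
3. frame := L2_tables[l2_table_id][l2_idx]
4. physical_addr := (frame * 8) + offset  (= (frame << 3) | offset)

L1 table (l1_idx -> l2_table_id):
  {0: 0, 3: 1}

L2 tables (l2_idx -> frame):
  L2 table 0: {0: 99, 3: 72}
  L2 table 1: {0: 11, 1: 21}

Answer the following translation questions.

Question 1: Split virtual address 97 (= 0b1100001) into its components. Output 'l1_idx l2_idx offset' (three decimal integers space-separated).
vaddr = 97 = 0b1100001
  top 2 bits -> l1_idx = 3
  next 2 bits -> l2_idx = 0
  bottom 3 bits -> offset = 1

Answer: 3 0 1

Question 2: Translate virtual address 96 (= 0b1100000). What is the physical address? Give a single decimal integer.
Answer: 88

Derivation:
vaddr = 96 = 0b1100000
Split: l1_idx=3, l2_idx=0, offset=0
L1[3] = 1
L2[1][0] = 11
paddr = 11 * 8 + 0 = 88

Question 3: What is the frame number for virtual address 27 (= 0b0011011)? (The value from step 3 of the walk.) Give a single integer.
Answer: 72

Derivation:
vaddr = 27: l1_idx=0, l2_idx=3
L1[0] = 0; L2[0][3] = 72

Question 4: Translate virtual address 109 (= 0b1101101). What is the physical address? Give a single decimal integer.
Answer: 173

Derivation:
vaddr = 109 = 0b1101101
Split: l1_idx=3, l2_idx=1, offset=5
L1[3] = 1
L2[1][1] = 21
paddr = 21 * 8 + 5 = 173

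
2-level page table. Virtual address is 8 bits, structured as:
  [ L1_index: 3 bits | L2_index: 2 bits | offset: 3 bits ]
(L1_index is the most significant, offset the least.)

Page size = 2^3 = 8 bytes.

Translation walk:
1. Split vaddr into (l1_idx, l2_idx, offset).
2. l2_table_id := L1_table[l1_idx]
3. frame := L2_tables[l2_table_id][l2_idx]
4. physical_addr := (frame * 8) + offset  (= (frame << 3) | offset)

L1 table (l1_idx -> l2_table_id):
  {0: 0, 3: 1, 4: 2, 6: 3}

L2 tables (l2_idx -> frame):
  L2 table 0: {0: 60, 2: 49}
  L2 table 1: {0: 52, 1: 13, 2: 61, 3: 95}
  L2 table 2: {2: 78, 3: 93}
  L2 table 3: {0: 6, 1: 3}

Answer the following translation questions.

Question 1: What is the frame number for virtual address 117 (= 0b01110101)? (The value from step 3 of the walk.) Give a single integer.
vaddr = 117: l1_idx=3, l2_idx=2
L1[3] = 1; L2[1][2] = 61

Answer: 61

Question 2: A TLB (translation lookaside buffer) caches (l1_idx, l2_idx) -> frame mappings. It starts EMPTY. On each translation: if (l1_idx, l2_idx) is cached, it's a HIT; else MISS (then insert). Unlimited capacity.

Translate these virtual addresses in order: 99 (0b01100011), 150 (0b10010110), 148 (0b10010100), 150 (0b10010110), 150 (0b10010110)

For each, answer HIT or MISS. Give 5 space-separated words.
vaddr=99: (3,0) not in TLB -> MISS, insert
vaddr=150: (4,2) not in TLB -> MISS, insert
vaddr=148: (4,2) in TLB -> HIT
vaddr=150: (4,2) in TLB -> HIT
vaddr=150: (4,2) in TLB -> HIT

Answer: MISS MISS HIT HIT HIT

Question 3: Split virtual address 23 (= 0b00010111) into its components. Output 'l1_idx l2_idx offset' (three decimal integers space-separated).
vaddr = 23 = 0b00010111
  top 3 bits -> l1_idx = 0
  next 2 bits -> l2_idx = 2
  bottom 3 bits -> offset = 7

Answer: 0 2 7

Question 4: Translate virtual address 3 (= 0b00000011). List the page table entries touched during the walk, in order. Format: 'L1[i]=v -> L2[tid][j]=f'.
vaddr = 3 = 0b00000011
Split: l1_idx=0, l2_idx=0, offset=3

Answer: L1[0]=0 -> L2[0][0]=60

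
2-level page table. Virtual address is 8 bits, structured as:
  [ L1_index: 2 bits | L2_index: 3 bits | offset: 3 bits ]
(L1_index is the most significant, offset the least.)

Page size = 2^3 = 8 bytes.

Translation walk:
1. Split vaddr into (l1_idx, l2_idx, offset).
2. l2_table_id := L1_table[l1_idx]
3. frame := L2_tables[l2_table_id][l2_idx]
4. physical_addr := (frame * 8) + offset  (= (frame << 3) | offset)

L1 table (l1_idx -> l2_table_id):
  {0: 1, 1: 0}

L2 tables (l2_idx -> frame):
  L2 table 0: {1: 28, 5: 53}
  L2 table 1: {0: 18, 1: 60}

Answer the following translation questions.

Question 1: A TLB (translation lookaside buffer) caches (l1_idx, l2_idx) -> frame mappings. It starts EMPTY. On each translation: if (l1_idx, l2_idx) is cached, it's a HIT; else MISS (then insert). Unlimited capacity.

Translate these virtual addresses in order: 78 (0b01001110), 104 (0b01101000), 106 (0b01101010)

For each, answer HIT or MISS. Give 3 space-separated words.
vaddr=78: (1,1) not in TLB -> MISS, insert
vaddr=104: (1,5) not in TLB -> MISS, insert
vaddr=106: (1,5) in TLB -> HIT

Answer: MISS MISS HIT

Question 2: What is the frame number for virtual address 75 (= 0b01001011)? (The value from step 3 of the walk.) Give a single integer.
Answer: 28

Derivation:
vaddr = 75: l1_idx=1, l2_idx=1
L1[1] = 0; L2[0][1] = 28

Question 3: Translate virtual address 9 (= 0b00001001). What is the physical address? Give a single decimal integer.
vaddr = 9 = 0b00001001
Split: l1_idx=0, l2_idx=1, offset=1
L1[0] = 1
L2[1][1] = 60
paddr = 60 * 8 + 1 = 481

Answer: 481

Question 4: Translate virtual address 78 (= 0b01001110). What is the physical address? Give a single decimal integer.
vaddr = 78 = 0b01001110
Split: l1_idx=1, l2_idx=1, offset=6
L1[1] = 0
L2[0][1] = 28
paddr = 28 * 8 + 6 = 230

Answer: 230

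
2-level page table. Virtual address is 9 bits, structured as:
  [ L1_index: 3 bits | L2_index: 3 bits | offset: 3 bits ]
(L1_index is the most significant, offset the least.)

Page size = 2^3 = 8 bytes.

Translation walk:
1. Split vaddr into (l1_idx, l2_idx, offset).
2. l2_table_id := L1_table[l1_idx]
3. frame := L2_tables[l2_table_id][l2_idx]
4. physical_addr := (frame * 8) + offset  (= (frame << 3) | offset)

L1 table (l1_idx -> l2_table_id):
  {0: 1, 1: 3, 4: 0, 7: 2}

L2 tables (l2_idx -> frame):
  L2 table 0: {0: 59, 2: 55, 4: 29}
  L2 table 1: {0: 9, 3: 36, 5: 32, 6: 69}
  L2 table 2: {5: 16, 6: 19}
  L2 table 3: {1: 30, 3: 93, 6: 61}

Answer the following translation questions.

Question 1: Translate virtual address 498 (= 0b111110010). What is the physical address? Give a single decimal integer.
vaddr = 498 = 0b111110010
Split: l1_idx=7, l2_idx=6, offset=2
L1[7] = 2
L2[2][6] = 19
paddr = 19 * 8 + 2 = 154

Answer: 154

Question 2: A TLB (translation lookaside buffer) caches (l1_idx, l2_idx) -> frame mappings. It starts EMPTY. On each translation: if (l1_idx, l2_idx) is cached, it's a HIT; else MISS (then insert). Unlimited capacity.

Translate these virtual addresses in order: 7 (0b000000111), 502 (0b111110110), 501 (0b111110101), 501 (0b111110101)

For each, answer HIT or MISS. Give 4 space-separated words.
vaddr=7: (0,0) not in TLB -> MISS, insert
vaddr=502: (7,6) not in TLB -> MISS, insert
vaddr=501: (7,6) in TLB -> HIT
vaddr=501: (7,6) in TLB -> HIT

Answer: MISS MISS HIT HIT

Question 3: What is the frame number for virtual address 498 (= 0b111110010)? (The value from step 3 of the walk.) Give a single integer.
Answer: 19

Derivation:
vaddr = 498: l1_idx=7, l2_idx=6
L1[7] = 2; L2[2][6] = 19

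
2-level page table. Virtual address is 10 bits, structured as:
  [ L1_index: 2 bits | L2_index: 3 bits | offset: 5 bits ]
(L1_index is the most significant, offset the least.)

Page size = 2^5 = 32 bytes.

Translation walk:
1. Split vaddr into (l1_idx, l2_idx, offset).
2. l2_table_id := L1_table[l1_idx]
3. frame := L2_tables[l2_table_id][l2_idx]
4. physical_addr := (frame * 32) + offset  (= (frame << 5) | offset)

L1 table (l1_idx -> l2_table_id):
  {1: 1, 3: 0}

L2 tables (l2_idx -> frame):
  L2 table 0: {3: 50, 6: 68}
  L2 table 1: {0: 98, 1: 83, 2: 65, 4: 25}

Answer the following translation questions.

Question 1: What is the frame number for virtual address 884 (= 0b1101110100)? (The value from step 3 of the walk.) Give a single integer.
Answer: 50

Derivation:
vaddr = 884: l1_idx=3, l2_idx=3
L1[3] = 0; L2[0][3] = 50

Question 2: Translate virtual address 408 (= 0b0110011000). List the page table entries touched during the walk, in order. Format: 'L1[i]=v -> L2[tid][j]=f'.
vaddr = 408 = 0b0110011000
Split: l1_idx=1, l2_idx=4, offset=24

Answer: L1[1]=1 -> L2[1][4]=25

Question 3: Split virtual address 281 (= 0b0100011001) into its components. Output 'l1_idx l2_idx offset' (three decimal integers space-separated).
vaddr = 281 = 0b0100011001
  top 2 bits -> l1_idx = 1
  next 3 bits -> l2_idx = 0
  bottom 5 bits -> offset = 25

Answer: 1 0 25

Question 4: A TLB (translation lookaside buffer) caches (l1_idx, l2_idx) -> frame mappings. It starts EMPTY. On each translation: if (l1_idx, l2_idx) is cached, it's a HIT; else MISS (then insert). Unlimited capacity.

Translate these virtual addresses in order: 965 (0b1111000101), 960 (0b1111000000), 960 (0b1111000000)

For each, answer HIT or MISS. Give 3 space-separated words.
Answer: MISS HIT HIT

Derivation:
vaddr=965: (3,6) not in TLB -> MISS, insert
vaddr=960: (3,6) in TLB -> HIT
vaddr=960: (3,6) in TLB -> HIT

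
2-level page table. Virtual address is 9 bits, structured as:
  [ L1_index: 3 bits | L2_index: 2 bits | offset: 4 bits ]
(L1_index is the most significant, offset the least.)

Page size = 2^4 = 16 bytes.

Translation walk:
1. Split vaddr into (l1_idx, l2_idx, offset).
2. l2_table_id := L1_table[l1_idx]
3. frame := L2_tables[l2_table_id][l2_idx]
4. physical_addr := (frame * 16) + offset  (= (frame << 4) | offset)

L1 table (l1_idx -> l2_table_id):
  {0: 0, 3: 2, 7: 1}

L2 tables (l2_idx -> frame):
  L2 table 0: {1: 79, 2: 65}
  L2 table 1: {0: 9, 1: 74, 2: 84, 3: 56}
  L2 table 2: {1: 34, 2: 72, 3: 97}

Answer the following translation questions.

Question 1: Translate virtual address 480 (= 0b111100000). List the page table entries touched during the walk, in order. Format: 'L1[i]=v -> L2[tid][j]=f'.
vaddr = 480 = 0b111100000
Split: l1_idx=7, l2_idx=2, offset=0

Answer: L1[7]=1 -> L2[1][2]=84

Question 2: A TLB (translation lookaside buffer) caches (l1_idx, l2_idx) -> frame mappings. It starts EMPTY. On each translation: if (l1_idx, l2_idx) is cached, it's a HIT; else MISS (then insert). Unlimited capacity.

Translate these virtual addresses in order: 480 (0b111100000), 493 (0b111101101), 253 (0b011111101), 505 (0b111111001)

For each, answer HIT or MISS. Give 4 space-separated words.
Answer: MISS HIT MISS MISS

Derivation:
vaddr=480: (7,2) not in TLB -> MISS, insert
vaddr=493: (7,2) in TLB -> HIT
vaddr=253: (3,3) not in TLB -> MISS, insert
vaddr=505: (7,3) not in TLB -> MISS, insert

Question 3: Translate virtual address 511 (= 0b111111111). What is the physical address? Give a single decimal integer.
vaddr = 511 = 0b111111111
Split: l1_idx=7, l2_idx=3, offset=15
L1[7] = 1
L2[1][3] = 56
paddr = 56 * 16 + 15 = 911

Answer: 911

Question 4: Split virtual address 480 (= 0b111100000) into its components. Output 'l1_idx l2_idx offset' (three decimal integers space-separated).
Answer: 7 2 0

Derivation:
vaddr = 480 = 0b111100000
  top 3 bits -> l1_idx = 7
  next 2 bits -> l2_idx = 2
  bottom 4 bits -> offset = 0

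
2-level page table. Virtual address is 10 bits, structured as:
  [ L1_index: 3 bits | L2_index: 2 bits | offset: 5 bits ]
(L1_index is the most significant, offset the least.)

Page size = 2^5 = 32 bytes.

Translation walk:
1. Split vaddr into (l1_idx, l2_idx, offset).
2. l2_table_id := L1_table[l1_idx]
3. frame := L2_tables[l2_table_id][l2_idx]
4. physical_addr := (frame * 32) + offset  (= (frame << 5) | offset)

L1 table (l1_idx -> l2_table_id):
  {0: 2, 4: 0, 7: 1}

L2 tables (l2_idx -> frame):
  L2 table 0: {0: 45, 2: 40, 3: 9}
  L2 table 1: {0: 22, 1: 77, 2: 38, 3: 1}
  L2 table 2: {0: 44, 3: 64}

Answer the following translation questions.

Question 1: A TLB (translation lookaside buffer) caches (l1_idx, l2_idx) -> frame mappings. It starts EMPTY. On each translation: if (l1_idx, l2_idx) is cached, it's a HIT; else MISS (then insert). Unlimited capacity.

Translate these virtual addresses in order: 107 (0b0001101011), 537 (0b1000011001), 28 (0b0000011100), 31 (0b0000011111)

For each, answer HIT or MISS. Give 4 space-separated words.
vaddr=107: (0,3) not in TLB -> MISS, insert
vaddr=537: (4,0) not in TLB -> MISS, insert
vaddr=28: (0,0) not in TLB -> MISS, insert
vaddr=31: (0,0) in TLB -> HIT

Answer: MISS MISS MISS HIT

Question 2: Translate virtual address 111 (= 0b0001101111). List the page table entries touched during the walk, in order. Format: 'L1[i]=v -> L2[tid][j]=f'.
vaddr = 111 = 0b0001101111
Split: l1_idx=0, l2_idx=3, offset=15

Answer: L1[0]=2 -> L2[2][3]=64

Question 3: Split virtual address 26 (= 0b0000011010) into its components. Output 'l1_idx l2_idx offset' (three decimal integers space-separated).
Answer: 0 0 26

Derivation:
vaddr = 26 = 0b0000011010
  top 3 bits -> l1_idx = 0
  next 2 bits -> l2_idx = 0
  bottom 5 bits -> offset = 26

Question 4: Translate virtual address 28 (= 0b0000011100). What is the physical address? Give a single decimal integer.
Answer: 1436

Derivation:
vaddr = 28 = 0b0000011100
Split: l1_idx=0, l2_idx=0, offset=28
L1[0] = 2
L2[2][0] = 44
paddr = 44 * 32 + 28 = 1436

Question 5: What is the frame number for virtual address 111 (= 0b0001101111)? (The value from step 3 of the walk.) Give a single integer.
Answer: 64

Derivation:
vaddr = 111: l1_idx=0, l2_idx=3
L1[0] = 2; L2[2][3] = 64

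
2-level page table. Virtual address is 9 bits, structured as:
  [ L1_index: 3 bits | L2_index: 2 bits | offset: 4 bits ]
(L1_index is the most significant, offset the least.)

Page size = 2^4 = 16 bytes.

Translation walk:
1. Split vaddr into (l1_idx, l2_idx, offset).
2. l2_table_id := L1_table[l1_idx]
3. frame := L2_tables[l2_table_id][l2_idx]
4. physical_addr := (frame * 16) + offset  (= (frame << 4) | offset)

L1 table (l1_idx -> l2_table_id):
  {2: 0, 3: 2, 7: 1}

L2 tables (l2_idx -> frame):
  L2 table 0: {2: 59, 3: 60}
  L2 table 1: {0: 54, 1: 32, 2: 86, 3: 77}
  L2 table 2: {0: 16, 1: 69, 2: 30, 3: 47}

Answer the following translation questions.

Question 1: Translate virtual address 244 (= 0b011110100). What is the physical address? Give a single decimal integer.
Answer: 756

Derivation:
vaddr = 244 = 0b011110100
Split: l1_idx=3, l2_idx=3, offset=4
L1[3] = 2
L2[2][3] = 47
paddr = 47 * 16 + 4 = 756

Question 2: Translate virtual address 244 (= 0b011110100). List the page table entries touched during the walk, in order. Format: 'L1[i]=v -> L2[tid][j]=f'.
vaddr = 244 = 0b011110100
Split: l1_idx=3, l2_idx=3, offset=4

Answer: L1[3]=2 -> L2[2][3]=47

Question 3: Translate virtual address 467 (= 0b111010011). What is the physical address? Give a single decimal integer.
vaddr = 467 = 0b111010011
Split: l1_idx=7, l2_idx=1, offset=3
L1[7] = 1
L2[1][1] = 32
paddr = 32 * 16 + 3 = 515

Answer: 515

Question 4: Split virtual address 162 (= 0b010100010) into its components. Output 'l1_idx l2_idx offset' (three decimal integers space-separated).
Answer: 2 2 2

Derivation:
vaddr = 162 = 0b010100010
  top 3 bits -> l1_idx = 2
  next 2 bits -> l2_idx = 2
  bottom 4 bits -> offset = 2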